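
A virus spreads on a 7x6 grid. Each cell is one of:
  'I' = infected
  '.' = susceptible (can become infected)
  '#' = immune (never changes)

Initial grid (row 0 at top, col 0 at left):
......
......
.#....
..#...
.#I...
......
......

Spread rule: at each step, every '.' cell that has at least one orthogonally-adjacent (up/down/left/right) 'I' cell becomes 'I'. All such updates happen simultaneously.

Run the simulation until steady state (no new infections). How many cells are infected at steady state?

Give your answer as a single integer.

Answer: 39

Derivation:
Step 0 (initial): 1 infected
Step 1: +2 new -> 3 infected
Step 2: +5 new -> 8 infected
Step 3: +7 new -> 15 infected
Step 4: +8 new -> 23 infected
Step 5: +6 new -> 29 infected
Step 6: +6 new -> 35 infected
Step 7: +3 new -> 38 infected
Step 8: +1 new -> 39 infected
Step 9: +0 new -> 39 infected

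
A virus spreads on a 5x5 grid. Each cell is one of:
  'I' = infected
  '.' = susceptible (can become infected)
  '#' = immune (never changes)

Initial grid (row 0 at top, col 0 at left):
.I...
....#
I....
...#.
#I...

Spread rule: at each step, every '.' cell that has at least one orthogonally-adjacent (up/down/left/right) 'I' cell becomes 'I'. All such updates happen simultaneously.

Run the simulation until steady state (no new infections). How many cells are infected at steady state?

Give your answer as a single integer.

Answer: 22

Derivation:
Step 0 (initial): 3 infected
Step 1: +8 new -> 11 infected
Step 2: +5 new -> 16 infected
Step 3: +4 new -> 20 infected
Step 4: +2 new -> 22 infected
Step 5: +0 new -> 22 infected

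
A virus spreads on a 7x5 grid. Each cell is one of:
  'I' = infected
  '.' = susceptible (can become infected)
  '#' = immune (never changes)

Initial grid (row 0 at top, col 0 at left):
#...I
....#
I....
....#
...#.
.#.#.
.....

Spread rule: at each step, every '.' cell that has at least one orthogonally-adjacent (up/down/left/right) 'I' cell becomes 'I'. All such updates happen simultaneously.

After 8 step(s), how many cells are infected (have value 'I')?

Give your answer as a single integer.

Answer: 27

Derivation:
Step 0 (initial): 2 infected
Step 1: +4 new -> 6 infected
Step 2: +6 new -> 12 infected
Step 3: +6 new -> 18 infected
Step 4: +4 new -> 22 infected
Step 5: +2 new -> 24 infected
Step 6: +1 new -> 25 infected
Step 7: +1 new -> 26 infected
Step 8: +1 new -> 27 infected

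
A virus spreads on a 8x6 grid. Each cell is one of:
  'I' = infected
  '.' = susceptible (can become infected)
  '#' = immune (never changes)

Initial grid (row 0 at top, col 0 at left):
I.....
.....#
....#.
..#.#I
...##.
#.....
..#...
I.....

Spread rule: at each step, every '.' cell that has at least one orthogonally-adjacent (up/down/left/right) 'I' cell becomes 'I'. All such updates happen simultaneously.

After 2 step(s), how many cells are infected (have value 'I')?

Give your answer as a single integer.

Answer: 15

Derivation:
Step 0 (initial): 3 infected
Step 1: +6 new -> 9 infected
Step 2: +6 new -> 15 infected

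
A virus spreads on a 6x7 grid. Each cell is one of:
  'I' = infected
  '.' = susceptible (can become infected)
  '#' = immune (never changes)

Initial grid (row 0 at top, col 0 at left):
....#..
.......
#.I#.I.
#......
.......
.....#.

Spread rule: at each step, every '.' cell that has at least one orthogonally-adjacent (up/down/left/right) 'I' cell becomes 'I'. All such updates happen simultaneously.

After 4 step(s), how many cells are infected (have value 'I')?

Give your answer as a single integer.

Answer: 36

Derivation:
Step 0 (initial): 2 infected
Step 1: +7 new -> 9 infected
Step 2: +12 new -> 21 infected
Step 3: +9 new -> 30 infected
Step 4: +6 new -> 36 infected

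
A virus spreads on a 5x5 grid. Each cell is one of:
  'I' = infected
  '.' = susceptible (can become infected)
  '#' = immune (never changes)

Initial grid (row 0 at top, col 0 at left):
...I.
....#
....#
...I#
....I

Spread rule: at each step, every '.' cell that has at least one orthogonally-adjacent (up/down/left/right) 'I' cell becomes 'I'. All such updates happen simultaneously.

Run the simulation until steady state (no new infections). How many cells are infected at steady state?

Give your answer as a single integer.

Step 0 (initial): 3 infected
Step 1: +6 new -> 9 infected
Step 2: +5 new -> 14 infected
Step 3: +5 new -> 19 infected
Step 4: +3 new -> 22 infected
Step 5: +0 new -> 22 infected

Answer: 22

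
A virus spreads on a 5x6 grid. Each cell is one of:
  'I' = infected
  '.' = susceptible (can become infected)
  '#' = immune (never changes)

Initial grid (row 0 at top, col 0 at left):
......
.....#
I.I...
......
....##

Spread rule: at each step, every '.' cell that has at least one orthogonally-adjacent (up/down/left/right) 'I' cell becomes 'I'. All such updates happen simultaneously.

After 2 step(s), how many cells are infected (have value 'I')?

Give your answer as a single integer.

Answer: 17

Derivation:
Step 0 (initial): 2 infected
Step 1: +6 new -> 8 infected
Step 2: +9 new -> 17 infected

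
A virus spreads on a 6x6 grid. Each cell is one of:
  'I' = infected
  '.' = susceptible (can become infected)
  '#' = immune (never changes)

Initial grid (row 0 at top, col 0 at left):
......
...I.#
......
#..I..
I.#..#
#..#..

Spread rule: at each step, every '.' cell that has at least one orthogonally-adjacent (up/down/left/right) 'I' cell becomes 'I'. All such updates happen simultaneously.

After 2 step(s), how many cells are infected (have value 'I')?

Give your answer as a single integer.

Step 0 (initial): 3 infected
Step 1: +8 new -> 11 infected
Step 2: +9 new -> 20 infected

Answer: 20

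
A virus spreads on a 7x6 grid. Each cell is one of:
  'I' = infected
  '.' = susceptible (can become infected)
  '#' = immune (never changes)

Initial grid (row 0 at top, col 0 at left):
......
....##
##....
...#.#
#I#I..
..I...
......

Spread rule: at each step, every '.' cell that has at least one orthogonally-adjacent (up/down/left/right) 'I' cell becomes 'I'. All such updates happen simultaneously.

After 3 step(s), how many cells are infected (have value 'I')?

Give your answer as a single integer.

Step 0 (initial): 3 infected
Step 1: +5 new -> 8 infected
Step 2: +8 new -> 16 infected
Step 3: +5 new -> 21 infected

Answer: 21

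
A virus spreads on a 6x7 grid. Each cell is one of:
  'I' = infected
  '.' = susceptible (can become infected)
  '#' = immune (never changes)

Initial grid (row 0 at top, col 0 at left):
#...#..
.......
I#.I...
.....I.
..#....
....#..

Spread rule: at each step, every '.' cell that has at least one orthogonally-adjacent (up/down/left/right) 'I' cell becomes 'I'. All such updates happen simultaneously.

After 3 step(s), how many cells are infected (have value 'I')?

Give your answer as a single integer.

Answer: 34

Derivation:
Step 0 (initial): 3 infected
Step 1: +10 new -> 13 infected
Step 2: +13 new -> 26 infected
Step 3: +8 new -> 34 infected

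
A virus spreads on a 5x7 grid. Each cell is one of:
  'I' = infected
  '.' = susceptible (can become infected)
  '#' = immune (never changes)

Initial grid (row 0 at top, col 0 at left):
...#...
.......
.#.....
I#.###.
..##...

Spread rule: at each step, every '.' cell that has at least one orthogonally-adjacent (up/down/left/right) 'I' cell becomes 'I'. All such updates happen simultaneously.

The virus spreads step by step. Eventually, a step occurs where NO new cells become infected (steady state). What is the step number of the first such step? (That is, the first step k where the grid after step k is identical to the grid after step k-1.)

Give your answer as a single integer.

Answer: 14

Derivation:
Step 0 (initial): 1 infected
Step 1: +2 new -> 3 infected
Step 2: +2 new -> 5 infected
Step 3: +2 new -> 7 infected
Step 4: +2 new -> 9 infected
Step 5: +3 new -> 12 infected
Step 6: +3 new -> 15 infected
Step 7: +3 new -> 18 infected
Step 8: +3 new -> 21 infected
Step 9: +2 new -> 23 infected
Step 10: +1 new -> 24 infected
Step 11: +1 new -> 25 infected
Step 12: +1 new -> 26 infected
Step 13: +1 new -> 27 infected
Step 14: +0 new -> 27 infected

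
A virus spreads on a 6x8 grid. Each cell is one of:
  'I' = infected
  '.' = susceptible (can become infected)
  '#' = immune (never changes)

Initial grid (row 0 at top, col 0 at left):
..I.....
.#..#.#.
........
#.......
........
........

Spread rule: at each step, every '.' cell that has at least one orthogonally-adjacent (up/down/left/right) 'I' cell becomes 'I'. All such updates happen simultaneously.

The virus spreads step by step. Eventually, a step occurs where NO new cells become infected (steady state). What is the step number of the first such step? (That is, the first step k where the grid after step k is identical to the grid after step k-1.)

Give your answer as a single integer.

Answer: 11

Derivation:
Step 0 (initial): 1 infected
Step 1: +3 new -> 4 infected
Step 2: +4 new -> 8 infected
Step 3: +5 new -> 13 infected
Step 4: +7 new -> 20 infected
Step 5: +6 new -> 26 infected
Step 6: +7 new -> 33 infected
Step 7: +5 new -> 38 infected
Step 8: +3 new -> 41 infected
Step 9: +2 new -> 43 infected
Step 10: +1 new -> 44 infected
Step 11: +0 new -> 44 infected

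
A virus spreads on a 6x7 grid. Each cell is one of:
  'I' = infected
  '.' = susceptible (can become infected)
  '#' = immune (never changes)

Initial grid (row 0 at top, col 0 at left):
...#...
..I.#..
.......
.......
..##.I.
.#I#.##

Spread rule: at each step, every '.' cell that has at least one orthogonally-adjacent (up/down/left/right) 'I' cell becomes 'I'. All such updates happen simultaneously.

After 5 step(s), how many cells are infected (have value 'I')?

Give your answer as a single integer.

Step 0 (initial): 3 infected
Step 1: +7 new -> 10 infected
Step 2: +9 new -> 19 infected
Step 3: +7 new -> 26 infected
Step 4: +4 new -> 30 infected
Step 5: +3 new -> 33 infected

Answer: 33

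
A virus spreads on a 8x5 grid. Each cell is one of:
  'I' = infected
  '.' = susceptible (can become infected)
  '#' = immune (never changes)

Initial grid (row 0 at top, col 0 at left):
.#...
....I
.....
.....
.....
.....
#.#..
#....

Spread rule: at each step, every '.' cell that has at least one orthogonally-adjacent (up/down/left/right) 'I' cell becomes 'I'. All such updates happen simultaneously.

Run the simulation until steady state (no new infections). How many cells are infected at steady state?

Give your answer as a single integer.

Step 0 (initial): 1 infected
Step 1: +3 new -> 4 infected
Step 2: +4 new -> 8 infected
Step 3: +5 new -> 13 infected
Step 4: +5 new -> 18 infected
Step 5: +6 new -> 24 infected
Step 6: +5 new -> 29 infected
Step 7: +3 new -> 32 infected
Step 8: +3 new -> 35 infected
Step 9: +1 new -> 36 infected
Step 10: +0 new -> 36 infected

Answer: 36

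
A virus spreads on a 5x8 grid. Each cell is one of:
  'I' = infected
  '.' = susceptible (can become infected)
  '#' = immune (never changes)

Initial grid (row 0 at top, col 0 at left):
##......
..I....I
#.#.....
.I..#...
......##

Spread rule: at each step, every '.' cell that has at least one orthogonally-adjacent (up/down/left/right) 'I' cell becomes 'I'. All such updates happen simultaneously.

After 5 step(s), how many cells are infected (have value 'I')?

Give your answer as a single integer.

Answer: 33

Derivation:
Step 0 (initial): 3 infected
Step 1: +10 new -> 13 infected
Step 2: +11 new -> 24 infected
Step 3: +6 new -> 30 infected
Step 4: +2 new -> 32 infected
Step 5: +1 new -> 33 infected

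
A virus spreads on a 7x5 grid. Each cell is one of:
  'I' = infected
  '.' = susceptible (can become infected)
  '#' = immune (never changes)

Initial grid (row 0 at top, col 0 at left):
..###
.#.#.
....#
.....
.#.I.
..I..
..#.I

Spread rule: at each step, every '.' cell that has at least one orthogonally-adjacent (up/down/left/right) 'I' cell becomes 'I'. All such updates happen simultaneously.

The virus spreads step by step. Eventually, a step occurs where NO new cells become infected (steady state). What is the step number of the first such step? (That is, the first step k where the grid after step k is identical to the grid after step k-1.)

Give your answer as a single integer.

Step 0 (initial): 3 infected
Step 1: +7 new -> 10 infected
Step 2: +5 new -> 15 infected
Step 3: +4 new -> 19 infected
Step 4: +3 new -> 22 infected
Step 5: +1 new -> 23 infected
Step 6: +1 new -> 24 infected
Step 7: +1 new -> 25 infected
Step 8: +1 new -> 26 infected
Step 9: +0 new -> 26 infected

Answer: 9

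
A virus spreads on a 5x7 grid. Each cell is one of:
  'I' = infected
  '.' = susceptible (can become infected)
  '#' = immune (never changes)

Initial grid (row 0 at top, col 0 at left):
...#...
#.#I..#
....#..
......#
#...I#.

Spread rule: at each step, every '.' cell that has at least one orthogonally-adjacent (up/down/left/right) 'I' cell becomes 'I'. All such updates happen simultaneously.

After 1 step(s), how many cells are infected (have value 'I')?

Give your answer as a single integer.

Step 0 (initial): 2 infected
Step 1: +4 new -> 6 infected

Answer: 6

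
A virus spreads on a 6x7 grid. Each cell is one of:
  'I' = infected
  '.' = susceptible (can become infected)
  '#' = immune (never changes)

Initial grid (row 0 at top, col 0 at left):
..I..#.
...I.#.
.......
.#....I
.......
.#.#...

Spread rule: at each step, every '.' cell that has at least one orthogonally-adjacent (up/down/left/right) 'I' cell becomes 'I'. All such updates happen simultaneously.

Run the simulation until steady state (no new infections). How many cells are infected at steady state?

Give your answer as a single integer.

Step 0 (initial): 3 infected
Step 1: +8 new -> 11 infected
Step 2: +11 new -> 22 infected
Step 3: +7 new -> 29 infected
Step 4: +3 new -> 32 infected
Step 5: +3 new -> 35 infected
Step 6: +1 new -> 36 infected
Step 7: +1 new -> 37 infected
Step 8: +0 new -> 37 infected

Answer: 37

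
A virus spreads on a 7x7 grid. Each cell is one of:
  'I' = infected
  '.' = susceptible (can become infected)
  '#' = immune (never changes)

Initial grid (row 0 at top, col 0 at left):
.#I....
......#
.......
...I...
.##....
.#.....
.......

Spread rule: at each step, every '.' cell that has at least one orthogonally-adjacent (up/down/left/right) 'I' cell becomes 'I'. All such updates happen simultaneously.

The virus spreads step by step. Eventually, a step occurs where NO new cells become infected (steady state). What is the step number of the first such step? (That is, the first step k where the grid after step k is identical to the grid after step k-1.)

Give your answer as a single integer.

Step 0 (initial): 2 infected
Step 1: +6 new -> 8 infected
Step 2: +9 new -> 17 infected
Step 3: +11 new -> 28 infected
Step 4: +10 new -> 38 infected
Step 5: +4 new -> 42 infected
Step 6: +2 new -> 44 infected
Step 7: +0 new -> 44 infected

Answer: 7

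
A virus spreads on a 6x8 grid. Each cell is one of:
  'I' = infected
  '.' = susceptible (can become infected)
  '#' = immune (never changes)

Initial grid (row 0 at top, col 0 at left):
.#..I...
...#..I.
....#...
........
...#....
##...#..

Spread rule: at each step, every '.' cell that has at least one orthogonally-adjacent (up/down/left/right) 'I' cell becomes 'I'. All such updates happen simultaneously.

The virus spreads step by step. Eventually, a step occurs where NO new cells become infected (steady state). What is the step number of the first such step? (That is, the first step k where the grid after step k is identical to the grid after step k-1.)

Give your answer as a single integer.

Answer: 9

Derivation:
Step 0 (initial): 2 infected
Step 1: +7 new -> 9 infected
Step 2: +5 new -> 14 infected
Step 3: +4 new -> 18 infected
Step 4: +6 new -> 24 infected
Step 5: +7 new -> 31 infected
Step 6: +5 new -> 36 infected
Step 7: +4 new -> 40 infected
Step 8: +1 new -> 41 infected
Step 9: +0 new -> 41 infected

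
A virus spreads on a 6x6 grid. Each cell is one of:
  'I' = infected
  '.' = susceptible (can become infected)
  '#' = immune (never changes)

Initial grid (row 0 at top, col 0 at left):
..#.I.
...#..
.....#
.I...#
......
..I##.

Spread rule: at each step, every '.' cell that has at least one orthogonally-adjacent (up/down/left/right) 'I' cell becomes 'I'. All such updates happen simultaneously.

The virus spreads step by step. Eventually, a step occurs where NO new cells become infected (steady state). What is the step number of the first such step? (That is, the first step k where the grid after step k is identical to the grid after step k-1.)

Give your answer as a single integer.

Answer: 6

Derivation:
Step 0 (initial): 3 infected
Step 1: +9 new -> 12 infected
Step 2: +9 new -> 21 infected
Step 3: +6 new -> 27 infected
Step 4: +2 new -> 29 infected
Step 5: +1 new -> 30 infected
Step 6: +0 new -> 30 infected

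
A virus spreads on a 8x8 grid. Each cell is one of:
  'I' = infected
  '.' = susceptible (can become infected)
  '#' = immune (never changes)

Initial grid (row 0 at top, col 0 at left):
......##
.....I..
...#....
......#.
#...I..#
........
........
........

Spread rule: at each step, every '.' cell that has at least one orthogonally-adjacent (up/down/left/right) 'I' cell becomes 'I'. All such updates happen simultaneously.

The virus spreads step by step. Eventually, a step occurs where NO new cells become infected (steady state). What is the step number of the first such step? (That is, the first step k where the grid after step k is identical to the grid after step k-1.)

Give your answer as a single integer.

Step 0 (initial): 2 infected
Step 1: +8 new -> 10 infected
Step 2: +12 new -> 22 infected
Step 3: +10 new -> 32 infected
Step 4: +11 new -> 43 infected
Step 5: +9 new -> 52 infected
Step 6: +5 new -> 57 infected
Step 7: +1 new -> 58 infected
Step 8: +0 new -> 58 infected

Answer: 8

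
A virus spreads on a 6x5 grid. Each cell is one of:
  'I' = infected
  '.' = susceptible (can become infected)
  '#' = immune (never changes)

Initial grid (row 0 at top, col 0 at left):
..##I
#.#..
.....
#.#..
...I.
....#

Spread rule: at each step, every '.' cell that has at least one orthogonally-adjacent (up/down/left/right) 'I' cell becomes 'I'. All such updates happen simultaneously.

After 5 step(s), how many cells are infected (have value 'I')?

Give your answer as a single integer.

Step 0 (initial): 2 infected
Step 1: +5 new -> 7 infected
Step 2: +6 new -> 13 infected
Step 3: +4 new -> 17 infected
Step 4: +2 new -> 19 infected
Step 5: +2 new -> 21 infected

Answer: 21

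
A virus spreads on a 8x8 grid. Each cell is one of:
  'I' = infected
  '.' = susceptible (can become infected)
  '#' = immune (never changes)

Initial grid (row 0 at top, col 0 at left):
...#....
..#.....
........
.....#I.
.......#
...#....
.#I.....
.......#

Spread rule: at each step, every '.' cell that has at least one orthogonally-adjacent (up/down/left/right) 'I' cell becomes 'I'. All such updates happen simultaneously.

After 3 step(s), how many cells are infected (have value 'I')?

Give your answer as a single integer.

Step 0 (initial): 2 infected
Step 1: +6 new -> 8 infected
Step 2: +10 new -> 18 infected
Step 3: +16 new -> 34 infected

Answer: 34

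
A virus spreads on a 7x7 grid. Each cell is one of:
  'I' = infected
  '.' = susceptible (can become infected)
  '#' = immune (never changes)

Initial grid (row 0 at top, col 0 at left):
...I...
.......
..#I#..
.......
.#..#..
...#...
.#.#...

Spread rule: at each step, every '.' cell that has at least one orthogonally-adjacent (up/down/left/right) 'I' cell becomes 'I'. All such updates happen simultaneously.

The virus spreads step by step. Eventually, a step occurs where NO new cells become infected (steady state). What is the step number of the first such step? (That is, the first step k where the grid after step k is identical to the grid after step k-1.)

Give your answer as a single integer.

Step 0 (initial): 2 infected
Step 1: +4 new -> 6 infected
Step 2: +7 new -> 13 infected
Step 3: +7 new -> 20 infected
Step 4: +8 new -> 28 infected
Step 5: +7 new -> 35 infected
Step 6: +4 new -> 39 infected
Step 7: +3 new -> 42 infected
Step 8: +0 new -> 42 infected

Answer: 8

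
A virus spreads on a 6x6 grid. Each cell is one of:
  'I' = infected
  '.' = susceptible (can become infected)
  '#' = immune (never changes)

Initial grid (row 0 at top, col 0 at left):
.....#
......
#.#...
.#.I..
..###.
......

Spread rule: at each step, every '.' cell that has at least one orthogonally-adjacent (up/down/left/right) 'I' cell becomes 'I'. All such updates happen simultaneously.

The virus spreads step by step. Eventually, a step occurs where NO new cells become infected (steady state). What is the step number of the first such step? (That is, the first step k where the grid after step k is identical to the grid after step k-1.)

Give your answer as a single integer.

Step 0 (initial): 1 infected
Step 1: +3 new -> 4 infected
Step 2: +3 new -> 7 infected
Step 3: +5 new -> 12 infected
Step 4: +5 new -> 17 infected
Step 5: +4 new -> 21 infected
Step 6: +2 new -> 23 infected
Step 7: +1 new -> 24 infected
Step 8: +1 new -> 25 infected
Step 9: +2 new -> 27 infected
Step 10: +1 new -> 28 infected
Step 11: +1 new -> 29 infected
Step 12: +0 new -> 29 infected

Answer: 12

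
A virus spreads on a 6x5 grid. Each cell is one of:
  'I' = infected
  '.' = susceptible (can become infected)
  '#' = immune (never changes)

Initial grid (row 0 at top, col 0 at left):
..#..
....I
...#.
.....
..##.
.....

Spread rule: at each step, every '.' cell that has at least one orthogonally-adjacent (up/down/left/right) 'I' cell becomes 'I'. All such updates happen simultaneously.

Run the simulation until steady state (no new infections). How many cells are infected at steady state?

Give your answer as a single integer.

Answer: 26

Derivation:
Step 0 (initial): 1 infected
Step 1: +3 new -> 4 infected
Step 2: +3 new -> 7 infected
Step 3: +4 new -> 11 infected
Step 4: +5 new -> 16 infected
Step 5: +4 new -> 20 infected
Step 6: +3 new -> 23 infected
Step 7: +2 new -> 25 infected
Step 8: +1 new -> 26 infected
Step 9: +0 new -> 26 infected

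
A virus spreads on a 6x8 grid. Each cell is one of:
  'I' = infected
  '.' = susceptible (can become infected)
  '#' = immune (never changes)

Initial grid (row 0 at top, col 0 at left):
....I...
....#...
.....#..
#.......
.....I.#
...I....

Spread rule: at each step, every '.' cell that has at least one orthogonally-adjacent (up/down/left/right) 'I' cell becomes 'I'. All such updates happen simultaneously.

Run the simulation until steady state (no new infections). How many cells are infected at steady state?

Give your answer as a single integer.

Answer: 44

Derivation:
Step 0 (initial): 3 infected
Step 1: +9 new -> 12 infected
Step 2: +10 new -> 22 infected
Step 3: +12 new -> 34 infected
Step 4: +7 new -> 41 infected
Step 5: +2 new -> 43 infected
Step 6: +1 new -> 44 infected
Step 7: +0 new -> 44 infected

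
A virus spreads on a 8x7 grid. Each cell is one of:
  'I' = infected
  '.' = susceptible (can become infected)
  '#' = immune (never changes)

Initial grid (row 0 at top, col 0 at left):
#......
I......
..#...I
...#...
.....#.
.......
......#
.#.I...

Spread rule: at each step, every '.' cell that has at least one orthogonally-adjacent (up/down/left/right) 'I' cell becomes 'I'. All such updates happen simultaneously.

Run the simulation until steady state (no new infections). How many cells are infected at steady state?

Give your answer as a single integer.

Answer: 50

Derivation:
Step 0 (initial): 3 infected
Step 1: +8 new -> 11 infected
Step 2: +13 new -> 24 infected
Step 3: +15 new -> 39 infected
Step 4: +10 new -> 49 infected
Step 5: +1 new -> 50 infected
Step 6: +0 new -> 50 infected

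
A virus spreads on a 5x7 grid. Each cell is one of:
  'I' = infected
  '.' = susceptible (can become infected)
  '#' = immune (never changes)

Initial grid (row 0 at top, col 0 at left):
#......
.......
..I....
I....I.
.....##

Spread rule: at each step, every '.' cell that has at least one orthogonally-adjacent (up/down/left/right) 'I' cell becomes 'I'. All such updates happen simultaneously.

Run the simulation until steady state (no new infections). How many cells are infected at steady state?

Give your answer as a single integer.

Step 0 (initial): 3 infected
Step 1: +10 new -> 13 infected
Step 2: +11 new -> 24 infected
Step 3: +6 new -> 30 infected
Step 4: +2 new -> 32 infected
Step 5: +0 new -> 32 infected

Answer: 32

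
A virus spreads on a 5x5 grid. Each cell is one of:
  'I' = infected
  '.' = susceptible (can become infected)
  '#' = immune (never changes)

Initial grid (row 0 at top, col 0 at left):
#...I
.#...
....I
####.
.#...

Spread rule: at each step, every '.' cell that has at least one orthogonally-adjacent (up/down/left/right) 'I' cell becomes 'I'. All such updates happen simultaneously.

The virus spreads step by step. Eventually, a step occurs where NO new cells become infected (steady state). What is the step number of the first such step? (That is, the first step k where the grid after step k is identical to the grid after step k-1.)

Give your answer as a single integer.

Answer: 6

Derivation:
Step 0 (initial): 2 infected
Step 1: +4 new -> 6 infected
Step 2: +4 new -> 10 infected
Step 3: +4 new -> 14 infected
Step 4: +2 new -> 16 infected
Step 5: +1 new -> 17 infected
Step 6: +0 new -> 17 infected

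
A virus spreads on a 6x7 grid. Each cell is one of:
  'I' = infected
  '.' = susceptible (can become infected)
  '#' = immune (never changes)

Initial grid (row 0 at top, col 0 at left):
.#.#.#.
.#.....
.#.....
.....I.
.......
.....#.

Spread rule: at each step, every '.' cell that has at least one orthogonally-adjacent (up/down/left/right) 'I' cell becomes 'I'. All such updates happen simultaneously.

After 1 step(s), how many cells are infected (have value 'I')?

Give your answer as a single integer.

Answer: 5

Derivation:
Step 0 (initial): 1 infected
Step 1: +4 new -> 5 infected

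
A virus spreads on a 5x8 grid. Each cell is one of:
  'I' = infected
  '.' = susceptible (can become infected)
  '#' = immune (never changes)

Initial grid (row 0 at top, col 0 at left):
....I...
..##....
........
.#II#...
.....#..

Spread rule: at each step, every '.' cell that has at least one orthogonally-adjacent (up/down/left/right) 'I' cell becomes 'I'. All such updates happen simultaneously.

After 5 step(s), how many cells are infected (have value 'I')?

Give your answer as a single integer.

Answer: 32

Derivation:
Step 0 (initial): 3 infected
Step 1: +7 new -> 10 infected
Step 2: +7 new -> 17 infected
Step 3: +7 new -> 24 infected
Step 4: +6 new -> 30 infected
Step 5: +2 new -> 32 infected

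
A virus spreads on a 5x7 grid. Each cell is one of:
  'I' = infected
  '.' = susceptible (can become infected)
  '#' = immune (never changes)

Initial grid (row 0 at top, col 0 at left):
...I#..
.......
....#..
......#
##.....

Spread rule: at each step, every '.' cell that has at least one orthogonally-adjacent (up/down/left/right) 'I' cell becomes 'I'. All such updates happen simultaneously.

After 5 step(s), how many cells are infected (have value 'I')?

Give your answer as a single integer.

Answer: 27

Derivation:
Step 0 (initial): 1 infected
Step 1: +2 new -> 3 infected
Step 2: +4 new -> 7 infected
Step 3: +5 new -> 12 infected
Step 4: +8 new -> 20 infected
Step 5: +7 new -> 27 infected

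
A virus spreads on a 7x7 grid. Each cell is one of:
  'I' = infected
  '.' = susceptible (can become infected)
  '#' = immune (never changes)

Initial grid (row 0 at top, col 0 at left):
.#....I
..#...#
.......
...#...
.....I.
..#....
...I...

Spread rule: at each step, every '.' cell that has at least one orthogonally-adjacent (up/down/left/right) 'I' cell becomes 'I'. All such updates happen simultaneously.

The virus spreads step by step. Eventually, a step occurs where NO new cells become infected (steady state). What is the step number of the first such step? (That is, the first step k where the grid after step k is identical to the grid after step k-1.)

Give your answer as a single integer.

Step 0 (initial): 3 infected
Step 1: +8 new -> 11 infected
Step 2: +10 new -> 21 infected
Step 3: +8 new -> 29 infected
Step 4: +6 new -> 35 infected
Step 5: +3 new -> 38 infected
Step 6: +2 new -> 40 infected
Step 7: +2 new -> 42 infected
Step 8: +1 new -> 43 infected
Step 9: +1 new -> 44 infected
Step 10: +0 new -> 44 infected

Answer: 10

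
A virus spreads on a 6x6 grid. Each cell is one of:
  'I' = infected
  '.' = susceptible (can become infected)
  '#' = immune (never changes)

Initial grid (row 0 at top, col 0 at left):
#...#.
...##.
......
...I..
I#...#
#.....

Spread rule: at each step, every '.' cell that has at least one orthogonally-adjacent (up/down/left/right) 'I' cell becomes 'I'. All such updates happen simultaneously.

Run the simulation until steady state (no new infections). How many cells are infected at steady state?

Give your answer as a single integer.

Step 0 (initial): 2 infected
Step 1: +5 new -> 7 infected
Step 2: +8 new -> 15 infected
Step 3: +6 new -> 21 infected
Step 4: +5 new -> 26 infected
Step 5: +3 new -> 29 infected
Step 6: +0 new -> 29 infected

Answer: 29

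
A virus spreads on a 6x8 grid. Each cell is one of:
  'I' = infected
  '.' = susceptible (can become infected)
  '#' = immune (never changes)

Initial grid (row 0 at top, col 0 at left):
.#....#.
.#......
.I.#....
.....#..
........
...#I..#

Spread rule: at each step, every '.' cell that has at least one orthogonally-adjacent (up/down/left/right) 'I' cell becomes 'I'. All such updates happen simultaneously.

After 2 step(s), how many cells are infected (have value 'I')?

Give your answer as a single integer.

Step 0 (initial): 2 infected
Step 1: +5 new -> 7 infected
Step 2: +9 new -> 16 infected

Answer: 16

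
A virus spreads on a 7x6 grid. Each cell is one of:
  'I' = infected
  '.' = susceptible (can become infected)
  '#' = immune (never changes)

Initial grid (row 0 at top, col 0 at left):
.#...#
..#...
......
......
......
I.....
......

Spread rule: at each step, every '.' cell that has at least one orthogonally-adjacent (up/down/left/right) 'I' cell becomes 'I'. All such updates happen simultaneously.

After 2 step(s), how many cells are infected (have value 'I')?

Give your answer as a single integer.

Answer: 8

Derivation:
Step 0 (initial): 1 infected
Step 1: +3 new -> 4 infected
Step 2: +4 new -> 8 infected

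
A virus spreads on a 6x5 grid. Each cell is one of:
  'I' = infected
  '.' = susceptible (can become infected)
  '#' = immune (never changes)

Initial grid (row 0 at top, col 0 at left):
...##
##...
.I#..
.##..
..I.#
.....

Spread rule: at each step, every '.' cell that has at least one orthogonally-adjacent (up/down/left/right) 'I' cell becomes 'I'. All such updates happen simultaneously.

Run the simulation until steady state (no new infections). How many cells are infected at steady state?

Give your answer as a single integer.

Answer: 22

Derivation:
Step 0 (initial): 2 infected
Step 1: +4 new -> 6 infected
Step 2: +5 new -> 11 infected
Step 3: +4 new -> 15 infected
Step 4: +2 new -> 17 infected
Step 5: +2 new -> 19 infected
Step 6: +1 new -> 20 infected
Step 7: +1 new -> 21 infected
Step 8: +1 new -> 22 infected
Step 9: +0 new -> 22 infected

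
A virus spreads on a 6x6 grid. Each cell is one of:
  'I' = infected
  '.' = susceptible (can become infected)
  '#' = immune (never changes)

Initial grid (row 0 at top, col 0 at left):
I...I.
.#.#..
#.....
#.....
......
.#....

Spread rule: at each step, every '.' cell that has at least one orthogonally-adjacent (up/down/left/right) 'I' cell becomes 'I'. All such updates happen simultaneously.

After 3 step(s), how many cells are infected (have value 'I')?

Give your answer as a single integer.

Step 0 (initial): 2 infected
Step 1: +5 new -> 7 infected
Step 2: +3 new -> 10 infected
Step 3: +4 new -> 14 infected

Answer: 14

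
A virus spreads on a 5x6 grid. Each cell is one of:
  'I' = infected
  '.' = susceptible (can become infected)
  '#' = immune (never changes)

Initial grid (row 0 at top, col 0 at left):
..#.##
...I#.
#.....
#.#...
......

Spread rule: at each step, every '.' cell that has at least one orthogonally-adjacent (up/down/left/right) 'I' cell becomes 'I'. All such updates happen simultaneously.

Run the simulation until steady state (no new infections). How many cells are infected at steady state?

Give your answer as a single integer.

Step 0 (initial): 1 infected
Step 1: +3 new -> 4 infected
Step 2: +4 new -> 8 infected
Step 3: +6 new -> 14 infected
Step 4: +6 new -> 20 infected
Step 5: +2 new -> 22 infected
Step 6: +1 new -> 23 infected
Step 7: +0 new -> 23 infected

Answer: 23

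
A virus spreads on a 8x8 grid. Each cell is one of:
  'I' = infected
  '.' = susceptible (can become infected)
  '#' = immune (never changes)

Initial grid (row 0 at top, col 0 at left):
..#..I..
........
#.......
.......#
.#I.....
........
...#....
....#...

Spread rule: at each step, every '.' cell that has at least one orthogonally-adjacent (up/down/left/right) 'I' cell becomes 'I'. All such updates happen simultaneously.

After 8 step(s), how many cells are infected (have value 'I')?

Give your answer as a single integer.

Step 0 (initial): 2 infected
Step 1: +6 new -> 8 infected
Step 2: +12 new -> 20 infected
Step 3: +15 new -> 35 infected
Step 4: +10 new -> 45 infected
Step 5: +6 new -> 51 infected
Step 6: +4 new -> 55 infected
Step 7: +2 new -> 57 infected
Step 8: +1 new -> 58 infected

Answer: 58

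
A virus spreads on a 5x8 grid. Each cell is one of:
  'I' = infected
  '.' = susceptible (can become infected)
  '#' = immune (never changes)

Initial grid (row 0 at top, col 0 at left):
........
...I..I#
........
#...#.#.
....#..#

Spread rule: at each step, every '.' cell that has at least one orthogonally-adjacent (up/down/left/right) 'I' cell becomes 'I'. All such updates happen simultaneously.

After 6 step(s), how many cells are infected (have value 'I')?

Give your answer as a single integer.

Answer: 34

Derivation:
Step 0 (initial): 2 infected
Step 1: +7 new -> 9 infected
Step 2: +10 new -> 19 infected
Step 3: +7 new -> 26 infected
Step 4: +5 new -> 31 infected
Step 5: +2 new -> 33 infected
Step 6: +1 new -> 34 infected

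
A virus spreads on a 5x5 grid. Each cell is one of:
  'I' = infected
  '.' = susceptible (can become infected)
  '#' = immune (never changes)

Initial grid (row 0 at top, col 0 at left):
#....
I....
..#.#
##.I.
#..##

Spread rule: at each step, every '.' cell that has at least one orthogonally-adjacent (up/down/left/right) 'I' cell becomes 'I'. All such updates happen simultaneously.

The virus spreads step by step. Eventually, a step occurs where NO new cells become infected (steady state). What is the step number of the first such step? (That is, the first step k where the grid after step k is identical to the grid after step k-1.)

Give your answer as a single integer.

Answer: 5

Derivation:
Step 0 (initial): 2 infected
Step 1: +5 new -> 7 infected
Step 2: +5 new -> 12 infected
Step 3: +4 new -> 16 infected
Step 4: +1 new -> 17 infected
Step 5: +0 new -> 17 infected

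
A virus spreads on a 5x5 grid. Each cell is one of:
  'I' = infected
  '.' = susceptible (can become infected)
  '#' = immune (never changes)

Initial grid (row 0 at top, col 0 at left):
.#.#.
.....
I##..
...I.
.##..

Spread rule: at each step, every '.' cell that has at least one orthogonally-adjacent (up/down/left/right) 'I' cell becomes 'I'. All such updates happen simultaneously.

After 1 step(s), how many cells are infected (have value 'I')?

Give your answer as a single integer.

Answer: 8

Derivation:
Step 0 (initial): 2 infected
Step 1: +6 new -> 8 infected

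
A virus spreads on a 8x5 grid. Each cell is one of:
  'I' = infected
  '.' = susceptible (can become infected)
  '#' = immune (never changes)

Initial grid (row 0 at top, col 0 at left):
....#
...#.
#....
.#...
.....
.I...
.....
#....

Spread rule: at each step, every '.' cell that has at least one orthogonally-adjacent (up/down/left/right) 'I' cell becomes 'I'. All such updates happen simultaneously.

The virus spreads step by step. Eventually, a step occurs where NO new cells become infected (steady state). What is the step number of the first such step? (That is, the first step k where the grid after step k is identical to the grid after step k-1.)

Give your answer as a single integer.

Answer: 9

Derivation:
Step 0 (initial): 1 infected
Step 1: +4 new -> 5 infected
Step 2: +6 new -> 11 infected
Step 3: +6 new -> 17 infected
Step 4: +5 new -> 22 infected
Step 5: +5 new -> 27 infected
Step 6: +3 new -> 30 infected
Step 7: +4 new -> 34 infected
Step 8: +1 new -> 35 infected
Step 9: +0 new -> 35 infected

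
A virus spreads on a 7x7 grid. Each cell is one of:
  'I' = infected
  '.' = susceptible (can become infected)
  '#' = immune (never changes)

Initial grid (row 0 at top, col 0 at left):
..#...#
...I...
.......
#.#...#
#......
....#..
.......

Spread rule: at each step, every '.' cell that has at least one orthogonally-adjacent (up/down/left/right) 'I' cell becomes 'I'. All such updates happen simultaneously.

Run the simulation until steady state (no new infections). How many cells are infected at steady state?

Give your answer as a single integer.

Step 0 (initial): 1 infected
Step 1: +4 new -> 5 infected
Step 2: +6 new -> 11 infected
Step 3: +8 new -> 19 infected
Step 4: +8 new -> 27 infected
Step 5: +4 new -> 31 infected
Step 6: +5 new -> 36 infected
Step 7: +4 new -> 40 infected
Step 8: +2 new -> 42 infected
Step 9: +0 new -> 42 infected

Answer: 42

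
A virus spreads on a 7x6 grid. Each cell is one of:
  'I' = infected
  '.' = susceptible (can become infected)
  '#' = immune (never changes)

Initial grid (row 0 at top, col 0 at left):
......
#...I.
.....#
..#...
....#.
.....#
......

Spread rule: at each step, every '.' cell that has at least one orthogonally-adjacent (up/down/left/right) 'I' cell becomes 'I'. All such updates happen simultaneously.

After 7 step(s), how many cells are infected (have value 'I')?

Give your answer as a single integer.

Answer: 33

Derivation:
Step 0 (initial): 1 infected
Step 1: +4 new -> 5 infected
Step 2: +5 new -> 10 infected
Step 3: +5 new -> 15 infected
Step 4: +4 new -> 19 infected
Step 5: +5 new -> 24 infected
Step 6: +5 new -> 29 infected
Step 7: +4 new -> 33 infected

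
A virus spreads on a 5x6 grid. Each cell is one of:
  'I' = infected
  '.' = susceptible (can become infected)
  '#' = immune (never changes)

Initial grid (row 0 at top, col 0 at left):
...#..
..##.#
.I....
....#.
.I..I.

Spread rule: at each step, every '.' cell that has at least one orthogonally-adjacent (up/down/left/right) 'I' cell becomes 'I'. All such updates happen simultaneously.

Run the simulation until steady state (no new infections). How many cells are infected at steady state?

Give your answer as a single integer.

Answer: 25

Derivation:
Step 0 (initial): 3 infected
Step 1: +8 new -> 11 infected
Step 2: +7 new -> 18 infected
Step 3: +4 new -> 22 infected
Step 4: +1 new -> 23 infected
Step 5: +1 new -> 24 infected
Step 6: +1 new -> 25 infected
Step 7: +0 new -> 25 infected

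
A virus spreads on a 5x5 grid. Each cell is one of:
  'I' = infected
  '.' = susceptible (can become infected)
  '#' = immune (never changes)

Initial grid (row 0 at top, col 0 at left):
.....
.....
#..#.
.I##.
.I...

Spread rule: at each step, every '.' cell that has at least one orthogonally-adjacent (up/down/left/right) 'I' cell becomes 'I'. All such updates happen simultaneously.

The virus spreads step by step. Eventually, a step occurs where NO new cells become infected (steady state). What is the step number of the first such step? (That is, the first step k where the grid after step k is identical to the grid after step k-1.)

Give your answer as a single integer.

Answer: 7

Derivation:
Step 0 (initial): 2 infected
Step 1: +4 new -> 6 infected
Step 2: +3 new -> 9 infected
Step 3: +4 new -> 13 infected
Step 4: +4 new -> 17 infected
Step 5: +3 new -> 20 infected
Step 6: +1 new -> 21 infected
Step 7: +0 new -> 21 infected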